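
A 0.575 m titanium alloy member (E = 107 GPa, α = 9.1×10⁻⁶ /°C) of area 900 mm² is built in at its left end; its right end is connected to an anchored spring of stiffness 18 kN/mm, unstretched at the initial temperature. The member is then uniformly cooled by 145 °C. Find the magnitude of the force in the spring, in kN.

The unrestrained thermal change is αΔT L = 9.1×10⁻⁶ × 145 × 575 = 0.7587 mm.
Let P be the tensile force in the spring. The member extends elastically by PL/(AE) and the spring stretches by P/k; together these equal δ_free.
P [ L/(AE) + 1/k ] = δ_free → P [ 575/(900×107×10³) + 1/(18×10³) ] = 0.7587.
P = 0.7587 / 6.153×10⁻⁵ = 12330 N.

P ≈ 12.3 kN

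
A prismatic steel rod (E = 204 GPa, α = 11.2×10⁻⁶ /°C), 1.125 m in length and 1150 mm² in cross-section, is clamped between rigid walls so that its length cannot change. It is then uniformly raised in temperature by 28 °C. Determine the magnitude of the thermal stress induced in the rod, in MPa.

σ ≈ 64 MPa (compressive)

With length fixed, the mechanical strain must cancel the thermal strain αΔT = 11.2×10⁻⁶ × 28 = 313.6×10⁻⁶.
The stress required to suppress this strain is σ = Eε = 204×10³ × 313.6×10⁻⁶ = 63.97 MPa, compressive since the rod is trying to expand.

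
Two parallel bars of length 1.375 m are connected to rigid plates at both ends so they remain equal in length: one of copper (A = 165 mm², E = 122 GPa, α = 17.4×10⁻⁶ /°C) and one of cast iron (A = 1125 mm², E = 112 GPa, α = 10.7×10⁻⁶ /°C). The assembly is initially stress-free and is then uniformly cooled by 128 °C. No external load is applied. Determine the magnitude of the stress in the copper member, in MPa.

Both members must finish at the same length. With the larger α, the copper tends to over-contract; the plates restrain it, putting the copper in tension and the cast iron in compression. With no external load the two internal forces are equal and opposite, magnitude P.
Compatibility of the two members (thermal + elastic change equal): (α₁ − α₂)ΔT = P·[1/(A₁E₁) + 1/(A₂E₂)].
|α₁ − α₂|·ΔT = 6.7×10⁻⁶ × 128 = 0.0008576.
1/(A₁E₁) + 1/(A₂E₂) = 1/(165×122×10³) + 1/(1125×112×10³) = 5.761×10⁻⁸ N⁻¹.
P = 0.0008576 / 5.761×10⁻⁸ = 14890 N = 14.89 kN.
σ_{copper} = P/A₁ = 14890/165 = 90.21 MPa, tensile.

σ ≈ 90.2 MPa (tensile)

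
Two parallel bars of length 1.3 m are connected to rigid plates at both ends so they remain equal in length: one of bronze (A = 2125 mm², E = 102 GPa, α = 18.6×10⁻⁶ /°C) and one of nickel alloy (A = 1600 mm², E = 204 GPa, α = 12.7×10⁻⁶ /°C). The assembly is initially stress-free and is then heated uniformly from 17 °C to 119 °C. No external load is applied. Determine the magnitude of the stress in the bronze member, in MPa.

σ ≈ 36.9 MPa (compressive)

Both members must finish at the same length. With the larger α, the bronze tends to over-expand; the plates restrain it, putting the bronze in compression and the nickel alloy in tension. With no external load the two internal forces are equal and opposite, magnitude P.
Compatibility of the two members (thermal + elastic change equal): (α₁ − α₂)ΔT = P·[1/(A₁E₁) + 1/(A₂E₂)].
|α₁ − α₂|·ΔT = 5.9×10⁻⁶ × 102 = 0.0006018.
1/(A₁E₁) + 1/(A₂E₂) = 1/(2125×102×10³) + 1/(1600×204×10³) = 7.677×10⁻⁹ N⁻¹.
P = 0.0006018 / 7.677×10⁻⁹ = 78390 N = 78.39 kN.
σ_{bronze} = P/A₁ = 78390/2125 = 36.89 MPa, compressive.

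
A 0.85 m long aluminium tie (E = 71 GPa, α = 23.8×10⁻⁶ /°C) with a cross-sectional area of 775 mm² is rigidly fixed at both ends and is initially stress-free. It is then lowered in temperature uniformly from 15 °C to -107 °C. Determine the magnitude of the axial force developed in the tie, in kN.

P ≈ 160 kN (tensile)

Full restraint means ε = 0, so the stress is σ = EαΔT = 71×10³ × 23.8×10⁻⁶ × 122 = 206.2 MPa.
Then P = σA = 206.2 × 775 mm² = 159.8 kN, tensile.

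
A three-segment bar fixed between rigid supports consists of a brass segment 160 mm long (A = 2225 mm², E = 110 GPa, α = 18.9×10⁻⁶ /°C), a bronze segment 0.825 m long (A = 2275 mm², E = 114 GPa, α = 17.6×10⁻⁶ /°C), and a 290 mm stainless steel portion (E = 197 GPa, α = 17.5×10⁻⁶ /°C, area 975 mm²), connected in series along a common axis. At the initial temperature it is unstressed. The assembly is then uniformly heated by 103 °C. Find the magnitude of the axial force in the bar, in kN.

P ≈ 436 kN (compressive)

Free thermal expansion of the whole bar: Σ αᵢΔT Lᵢ = 18.9×10⁻⁶×103×160 + 17.6×10⁻⁶×103×825 + 17.5×10⁻⁶×103×290 = 2.33 mm.
Since the ends are fixed, an axial force P builds up, equal in every segment, with P · Σ Lᵢ/(AᵢEᵢ) = δ_free.
The series flexibility is Σ Lᵢ/(AᵢEᵢ) = 160/(2225×110×10³) + 825/(2275×114×10³) + 290/(975×197×10³) = 5.345×10⁻⁶ mm/N.
Hence P = δ_free / Σ(L/AE) = 2.33/5.345×10⁻⁶ = 435.9 kN (compressive).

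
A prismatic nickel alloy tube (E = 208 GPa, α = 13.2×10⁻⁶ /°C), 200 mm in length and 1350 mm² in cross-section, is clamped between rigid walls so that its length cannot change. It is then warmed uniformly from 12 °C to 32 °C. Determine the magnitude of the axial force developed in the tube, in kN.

P ≈ 74.1 kN (compressive)

The ends cannot move, so σ = EαΔT = 208×10³ × 13.2×10⁻⁶ × 20 = 54.91 MPa.
P = AEαΔT = 1350 × 208×10³ × 13.2×10⁻⁶ × 20 = 74.13 kN (compressive).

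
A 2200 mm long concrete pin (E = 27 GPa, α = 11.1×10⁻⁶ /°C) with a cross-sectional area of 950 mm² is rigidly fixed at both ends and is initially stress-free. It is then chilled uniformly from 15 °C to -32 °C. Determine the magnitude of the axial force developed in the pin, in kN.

Full restraint means ε = 0, so the stress is σ = EαΔT = 27×10³ × 11.1×10⁻⁶ × 47 = 14.09 MPa.
Axial force P = σA = 14.09 × 950 = 13380 N = 13.38 kN, tensile.

P ≈ 13.4 kN (tensile)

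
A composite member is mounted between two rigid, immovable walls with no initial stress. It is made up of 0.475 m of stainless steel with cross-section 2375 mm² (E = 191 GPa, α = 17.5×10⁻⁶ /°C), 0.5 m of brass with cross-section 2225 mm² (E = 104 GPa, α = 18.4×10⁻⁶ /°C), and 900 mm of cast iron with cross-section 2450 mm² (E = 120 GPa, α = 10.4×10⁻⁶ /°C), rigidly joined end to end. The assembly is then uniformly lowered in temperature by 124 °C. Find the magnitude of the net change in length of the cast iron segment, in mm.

|ΔL| ≈ 0.466 mm

If the supports were absent, the total length change would be Σ αᵢΔT Lᵢ = 17.5×10⁻⁶×124×475 + 18.4×10⁻⁶×124×500 + 10.4×10⁻⁶×124×900 = 3.332 mm.
The rigid supports impose zero overall length change; the single axial force P common to all segments must satisfy P Σ Lᵢ/(AᵢEᵢ) = δ_free.
The series flexibility is Σ Lᵢ/(AᵢEᵢ) = 475/(2375×191×10³) + 500/(2225×104×10³) + 900/(2450×120×10³) = 6.269×10⁻⁶ mm/N.
P = 3.332 / 6.269×10⁻⁶ = 531500 N = 531.5 kN, tensile.
For the cast iron segment, free thermal change = 10.4×10⁻⁶×124×900 = 1.161 mm and elastic change from P = 531500×900/(2450×120×10³) = 1.627 mm; these oppose, so the net change is 0.466 mm (segment lengthens).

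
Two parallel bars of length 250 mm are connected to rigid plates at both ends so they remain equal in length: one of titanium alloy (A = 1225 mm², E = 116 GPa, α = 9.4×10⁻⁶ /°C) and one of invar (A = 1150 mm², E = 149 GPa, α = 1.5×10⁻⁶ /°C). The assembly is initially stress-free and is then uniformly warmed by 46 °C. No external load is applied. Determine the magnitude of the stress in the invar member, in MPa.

σ ≈ 24.5 MPa (tensile)

The titanium alloy has the larger α, so on heating it would change length more than the invar if both were free. The rigid plates force a common final length, so the titanium alloy is put into compression and the invar into tension, with equal and opposite forces P (no external load).
Setting the final lengths equal and cancelling L: (α₁ − α₂)ΔT = P/(A₁E₁) + P/(A₂E₂).
|α₁ − α₂|·ΔT = 7.9×10⁻⁶ × 46 = 0.0003634.
1/(A₁E₁) + 1/(A₂E₂) = 1/(1225×116×10³) + 1/(1150×149×10³) = 1.287×10⁻⁸ N⁻¹.
So P = 0.0003634 / 1.287×10⁻⁸ = 28.23 kN.
σ_{invar} = P/A₂ = 28230/1150 = 24.55 MPa, tensile.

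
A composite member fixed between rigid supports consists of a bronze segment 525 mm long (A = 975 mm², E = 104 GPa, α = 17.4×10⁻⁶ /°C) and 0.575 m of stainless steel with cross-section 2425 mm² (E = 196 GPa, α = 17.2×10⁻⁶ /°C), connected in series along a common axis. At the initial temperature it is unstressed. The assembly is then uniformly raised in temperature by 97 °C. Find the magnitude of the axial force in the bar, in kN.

Free thermal expansion of the whole bar: Σ αᵢΔT Lᵢ = 17.4×10⁻⁶×97×525 + 17.2×10⁻⁶×97×575 = 1.845 mm.
Since the ends are fixed, an axial force P builds up, equal in every segment, with P · Σ Lᵢ/(AᵢEᵢ) = δ_free.
Σ Lᵢ/(AᵢEᵢ) = 525/(975×104×10³) + 575/(2425×196×10³) = 6.387×10⁻⁶ mm/N.
P = 1.845 / 6.387×10⁻⁶ = 288900 N = 288.9 kN, compressive.

P ≈ 289 kN (compressive)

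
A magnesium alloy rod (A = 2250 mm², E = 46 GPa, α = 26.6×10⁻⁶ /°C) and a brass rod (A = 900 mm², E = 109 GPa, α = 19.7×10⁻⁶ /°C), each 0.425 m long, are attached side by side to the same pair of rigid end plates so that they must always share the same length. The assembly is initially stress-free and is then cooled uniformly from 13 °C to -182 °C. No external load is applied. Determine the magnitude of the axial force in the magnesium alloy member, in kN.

Equilibrium of a rigid end plate with no external load gives equal and opposite internal forces ±P in the two members. Since α_{magnesium alloy} > α_{brass}, cooling drives the magnesium alloy into tension and the brass into compression.
Equating the net (thermal + elastic) strains gives |α₁ − α₂|·ΔT = P·[1/(A₁E₁) + 1/(A₂E₂)].
|α₁ − α₂|·ΔT = 6.9×10⁻⁶ × 195 = 0.001346.
1/(A₁E₁) + 1/(A₂E₂) = 1/(2250×46×10³) + 1/(900×109×10³) = 1.986×10⁻⁸ N⁻¹.
So P = 0.001346 / 1.986×10⁻⁸ = 67.76 kN.

P ≈ 67.8 kN (tensile in the magnesium alloy)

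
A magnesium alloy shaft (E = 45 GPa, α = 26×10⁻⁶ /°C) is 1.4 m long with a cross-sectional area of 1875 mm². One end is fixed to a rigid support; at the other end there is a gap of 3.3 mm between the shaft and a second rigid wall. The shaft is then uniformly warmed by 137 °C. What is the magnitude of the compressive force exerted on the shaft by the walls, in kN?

P ≈ 102 kN

Free thermal elongation = αΔT L = 26×10⁻⁶ × 137 × 1400 = 4.987 mm.
The gap closes (δ_free > 3.3 mm) and the wall then resists a further 4.987 − 3.3 = 1.687 mm of expansion.
Compatibility: PL/(AE) = 1.687 mm, so σ = P/A = E × (1.687/1400) = 54.22 MPa.
Force on the wall = σA = 54.22 × 1875 mm² = 101.7 kN.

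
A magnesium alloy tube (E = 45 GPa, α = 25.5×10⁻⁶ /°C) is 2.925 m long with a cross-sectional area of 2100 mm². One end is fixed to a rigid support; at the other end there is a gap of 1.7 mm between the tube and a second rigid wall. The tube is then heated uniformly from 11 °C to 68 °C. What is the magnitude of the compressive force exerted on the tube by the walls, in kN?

Free thermal elongation = αΔT L = 25.5×10⁻⁶ × 57 × 2925 = 4.251 mm.
The gap closes (δ_free > 1.7 mm) and the wall then resists a further 4.251 − 1.7 = 2.551 mm of expansion.
Compatibility: PL/(AE) = 2.551 mm, so σ = P/A = E × (2.551/2925) = 39.25 MPa.
Force on the wall = σA = 39.25 × 2100 mm² = 82.43 kN.

P ≈ 82.4 kN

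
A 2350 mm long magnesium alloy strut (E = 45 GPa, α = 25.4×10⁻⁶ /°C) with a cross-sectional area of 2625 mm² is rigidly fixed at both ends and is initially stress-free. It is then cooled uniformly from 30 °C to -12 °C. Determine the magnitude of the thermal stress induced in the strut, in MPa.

σ ≈ 48 MPa (tensile)

With length fixed, the mechanical strain must cancel the thermal strain αΔT = 25.4×10⁻⁶ × 42 = 1066.8×10⁻⁶.
σ = EαΔT = 45×10³ × 25.4×10⁻⁶ × 42 = 48.01 MPa (tensile; the strut is trying to contract).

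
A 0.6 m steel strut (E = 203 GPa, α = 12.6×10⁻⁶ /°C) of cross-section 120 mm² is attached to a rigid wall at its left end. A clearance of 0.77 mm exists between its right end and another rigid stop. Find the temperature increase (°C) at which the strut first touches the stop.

Contact occurs when the free expansion equals the gap: αΔT L = 0.77 mm.
So ΔT = g/(αL) = 0.77/(12.6×10⁻⁶ × 600) = 101.9 °C.

ΔT ≈ 102 °C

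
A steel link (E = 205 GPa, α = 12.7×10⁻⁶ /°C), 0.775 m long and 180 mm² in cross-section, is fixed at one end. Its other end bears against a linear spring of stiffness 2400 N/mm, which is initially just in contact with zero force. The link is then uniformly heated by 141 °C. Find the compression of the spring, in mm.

If the spring were absent the link would lengthen by αΔT L = 12.7×10⁻⁶ × 141 × 775 = 1.388 mm.
Let P be the compressive force at the spring. The link shortens elastically by PL/(AE) and the spring compresses by P/k; together these equal δ_free.
So P = δ_free / [L/(AE) + 1/k] = 1.388 / [ 775/(180×205×10³) + 1/(2400) ].
P = 1.388 / 0.0004377 = 3171 N.
Spring compression = P/k = 3171/(2400) = 1.321 mm.

δ ≈ 1.32 mm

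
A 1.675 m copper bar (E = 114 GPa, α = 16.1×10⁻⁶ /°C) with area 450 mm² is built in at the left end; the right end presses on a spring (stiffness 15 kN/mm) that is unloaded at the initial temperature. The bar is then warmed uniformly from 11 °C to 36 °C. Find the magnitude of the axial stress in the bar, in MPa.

σ ≈ 15.1 MPa (compressive)

The unrestrained thermal change is αΔT L = 16.1×10⁻⁶ × 25 × 1675 = 0.6742 mm.
With a force P in the spring, the elastic change of the bar is PL/(AE) and that of the spring is P/k; compatibility requires their sum to equal δ_free.
So P = δ_free / [L/(AE) + 1/k] = 0.6742 / [ 1675/(450×114×10³) + 1/(15×10³) ].
P = 0.6742 / 9.932×10⁻⁵ = 6788 N.
σ = P/A = 6788/450 = 15.08 MPa.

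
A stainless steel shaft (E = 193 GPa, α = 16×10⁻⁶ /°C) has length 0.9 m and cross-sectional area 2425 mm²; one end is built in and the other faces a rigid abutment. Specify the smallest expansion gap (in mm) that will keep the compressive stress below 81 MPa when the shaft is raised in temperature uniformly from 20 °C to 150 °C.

Free expansion if unrestrained: δ_free = αΔT L = 16×10⁻⁶ × 130 × 900 = 1.872 mm.
At the allowable stress the elastic shortening the wall may impose is σL/E = 81 × 900 / (193×10³) = 0.3777 mm.
The gap must absorb the remainder: g_min = 1.872 − 0.3777 = 1.494 mm.

g ≈ 1.49 mm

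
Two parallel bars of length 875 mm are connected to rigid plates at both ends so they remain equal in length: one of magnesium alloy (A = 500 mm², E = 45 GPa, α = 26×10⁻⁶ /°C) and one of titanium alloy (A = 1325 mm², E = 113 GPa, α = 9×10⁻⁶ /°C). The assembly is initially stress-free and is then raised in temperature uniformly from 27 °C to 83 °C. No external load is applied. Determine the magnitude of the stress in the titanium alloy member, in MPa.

σ ≈ 14.1 MPa (tensile)

Equilibrium of a rigid end plate with no external load gives equal and opposite internal forces ±P in the two members. Since α_{magnesium alloy} > α_{titanium alloy}, heating drives the magnesium alloy into compression and the titanium alloy into tension.
Setting the final lengths equal and cancelling L: (α₁ − α₂)ΔT = P/(A₁E₁) + P/(A₂E₂).
|α₁ − α₂|·ΔT = 17×10⁻⁶ × 56 = 0.000952.
1/(A₁E₁) + 1/(A₂E₂) = 1/(500×45×10³) + 1/(1325×113×10³) = 5.112×10⁻⁸ N⁻¹.
So P = 0.000952 / 5.112×10⁻⁸ = 18.62 kN.
σ_{titanium alloy} = P/A₂ = 18620/1325 = 14.05 MPa, tensile.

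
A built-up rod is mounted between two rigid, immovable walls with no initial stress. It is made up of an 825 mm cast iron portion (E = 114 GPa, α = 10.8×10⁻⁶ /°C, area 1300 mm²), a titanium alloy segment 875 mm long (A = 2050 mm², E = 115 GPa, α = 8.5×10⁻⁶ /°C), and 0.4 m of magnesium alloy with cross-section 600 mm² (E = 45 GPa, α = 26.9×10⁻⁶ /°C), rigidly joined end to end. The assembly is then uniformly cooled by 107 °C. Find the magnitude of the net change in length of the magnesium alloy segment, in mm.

|ΔL| ≈ 0.632 mm

If the supports were absent, the total length change would be Σ αᵢΔT Lᵢ = 10.8×10⁻⁶×107×825 + 8.5×10⁻⁶×107×875 + 26.9×10⁻⁶×107×400 = 2.901 mm.
The rigid supports impose zero overall length change; the single axial force P common to all segments must satisfy P Σ Lᵢ/(AᵢEᵢ) = δ_free.
The series flexibility is Σ Lᵢ/(AᵢEᵢ) = 825/(1300×114×10³) + 875/(2050×115×10³) + 400/(600×45×10³) = 2.409×10⁻⁵ mm/N.
Hence P = δ_free / Σ(L/AE) = 2.901/2.409×10⁻⁵ = 120.4 kN (tensile).
For the magnesium alloy segment, free thermal change = 26.9×10⁻⁶×107×400 = 1.151 mm and elastic change from P = 120400×400/(600×45×10³) = 1.784 mm; these oppose, so the net change is 0.632 mm (segment lengthens).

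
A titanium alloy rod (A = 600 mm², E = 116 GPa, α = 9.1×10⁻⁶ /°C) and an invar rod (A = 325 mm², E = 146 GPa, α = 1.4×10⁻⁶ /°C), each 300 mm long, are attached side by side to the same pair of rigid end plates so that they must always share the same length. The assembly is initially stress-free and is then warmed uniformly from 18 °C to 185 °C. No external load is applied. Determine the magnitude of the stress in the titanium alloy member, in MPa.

Equilibrium of a rigid end plate with no external load gives equal and opposite internal forces ±P in the two members. Since α_{titanium alloy} > α_{invar}, heating drives the titanium alloy into compression and the invar into tension.
Equating the net (thermal + elastic) strains gives |α₁ − α₂|·ΔT = P·[1/(A₁E₁) + 1/(A₂E₂)].
|α₁ − α₂|·ΔT = 7.7×10⁻⁶ × 167 = 0.001286.
1/(A₁E₁) + 1/(A₂E₂) = 1/(600×116×10³) + 1/(325×146×10³) = 3.544×10⁻⁸ N⁻¹.
P = 0.001286 / 3.544×10⁻⁸ = 36280 N = 36.28 kN.
σ_{titanium alloy} = P/A₁ = 36280/600 = 60.47 MPa, compressive.

σ ≈ 60.5 MPa (compressive)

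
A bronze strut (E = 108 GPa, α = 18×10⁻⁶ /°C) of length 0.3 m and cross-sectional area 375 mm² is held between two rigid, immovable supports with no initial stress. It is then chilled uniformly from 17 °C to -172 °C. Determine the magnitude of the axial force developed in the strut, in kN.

P ≈ 138 kN (tensile)

The ends cannot move, so σ = EαΔT = 108×10³ × 18×10⁻⁶ × 189 = 367.4 MPa.
Axial force P = σA = 367.4 × 375 = 137800 N = 137.8 kN, tensile.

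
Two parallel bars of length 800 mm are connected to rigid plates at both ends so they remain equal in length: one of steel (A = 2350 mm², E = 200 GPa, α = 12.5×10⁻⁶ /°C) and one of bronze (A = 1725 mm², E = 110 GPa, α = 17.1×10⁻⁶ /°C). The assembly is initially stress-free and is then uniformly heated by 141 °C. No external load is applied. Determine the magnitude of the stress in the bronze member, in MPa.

Equilibrium of a rigid end plate with no external load gives equal and opposite internal forces ±P in the two members. Since α_{bronze} > α_{steel}, heating drives the bronze into compression and the steel into tension.
Compatibility of the two members (thermal + elastic change equal): (α₁ − α₂)ΔT = P·[1/(A₁E₁) + 1/(A₂E₂)].
|α₁ − α₂|·ΔT = 4.6×10⁻⁶ × 141 = 0.0006486.
1/(A₁E₁) + 1/(A₂E₂) = 1/(2350×200×10³) + 1/(1725×110×10³) = 7.398×10⁻⁹ N⁻¹.
P = 0.0006486 / 7.398×10⁻⁹ = 87680 N = 87.68 kN.
σ_{bronze} = P/A₂ = 87680/1725 = 50.83 MPa, compressive.

σ ≈ 50.8 MPa (compressive)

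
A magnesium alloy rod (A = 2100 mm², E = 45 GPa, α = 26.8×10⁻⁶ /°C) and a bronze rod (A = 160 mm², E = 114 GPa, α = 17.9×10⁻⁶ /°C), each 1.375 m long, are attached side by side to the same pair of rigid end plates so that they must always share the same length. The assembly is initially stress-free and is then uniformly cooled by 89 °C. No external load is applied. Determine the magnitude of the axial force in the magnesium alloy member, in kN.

The magnesium alloy has the larger α, so on cooling it would change length more than the bronze if both were free. The rigid plates force a common final length, so the magnesium alloy is put into tension and the bronze into compression, with equal and opposite forces P (no external load).
Setting the final lengths equal and cancelling L: (α₁ − α₂)ΔT = P/(A₁E₁) + P/(A₂E₂).
|α₁ − α₂|·ΔT = 8.9×10⁻⁶ × 89 = 0.0007921.
1/(A₁E₁) + 1/(A₂E₂) = 1/(2100×45×10³) + 1/(160×114×10³) = 6.541×10⁻⁸ N⁻¹.
P = 0.0007921 / 6.541×10⁻⁸ = 12110 N = 12.11 kN.

P ≈ 12.1 kN (tensile in the magnesium alloy)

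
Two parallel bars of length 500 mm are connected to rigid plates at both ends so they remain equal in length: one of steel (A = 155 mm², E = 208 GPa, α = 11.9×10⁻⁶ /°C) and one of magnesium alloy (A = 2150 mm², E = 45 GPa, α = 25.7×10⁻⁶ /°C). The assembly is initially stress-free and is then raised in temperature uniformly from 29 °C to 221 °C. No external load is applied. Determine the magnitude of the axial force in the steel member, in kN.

Both members must finish at the same length. With the larger α, the magnesium alloy tends to over-expand; the plates restrain it, putting the magnesium alloy in compression and the steel in tension. With no external load the two internal forces are equal and opposite, magnitude P.
Equating the net (thermal + elastic) strains gives |α₁ − α₂|·ΔT = P·[1/(A₁E₁) + 1/(A₂E₂)].
|α₁ − α₂|·ΔT = 13.8×10⁻⁶ × 192 = 0.00265.
1/(A₁E₁) + 1/(A₂E₂) = 1/(155×208×10³) + 1/(2150×45×10³) = 4.135×10⁻⁸ N⁻¹.
So P = 0.00265 / 4.135×10⁻⁸ = 64.07 kN.

P ≈ 64.1 kN (tensile in the steel)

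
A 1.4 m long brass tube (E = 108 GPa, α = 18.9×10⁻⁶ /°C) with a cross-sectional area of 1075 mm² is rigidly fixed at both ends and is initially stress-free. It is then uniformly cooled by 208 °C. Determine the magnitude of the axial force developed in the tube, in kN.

The ends cannot move, so σ = EαΔT = 108×10³ × 18.9×10⁻⁶ × 208 = 424.6 MPa.
P = AEαΔT = 1075 × 108×10³ × 18.9×10⁻⁶ × 208 = 456.4 kN (tensile).

P ≈ 456 kN (tensile)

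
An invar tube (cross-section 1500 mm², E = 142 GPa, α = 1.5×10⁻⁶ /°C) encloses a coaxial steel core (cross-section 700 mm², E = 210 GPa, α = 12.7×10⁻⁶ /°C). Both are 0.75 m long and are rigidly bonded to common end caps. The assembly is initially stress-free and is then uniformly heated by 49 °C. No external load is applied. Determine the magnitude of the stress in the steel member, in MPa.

The steel has the larger α, so on heating it would change length more than the invar if both were free. The rigid plates force a common final length, so the steel is put into compression and the invar into tension, with equal and opposite forces P (no external load).
Setting the final lengths equal and cancelling L: (α₁ − α₂)ΔT = P/(A₁E₁) + P/(A₂E₂).
|α₁ − α₂|·ΔT = 11.2×10⁻⁶ × 49 = 0.0005488.
1/(A₁E₁) + 1/(A₂E₂) = 1/(1500×142×10³) + 1/(700×210×10³) = 1.15×10⁻⁸ N⁻¹.
So P = 0.0005488 / 1.15×10⁻⁸ = 47.73 kN.
σ_{steel} = P/A₂ = 47730/700 = 68.19 MPa, compressive.

σ ≈ 68.2 MPa (compressive)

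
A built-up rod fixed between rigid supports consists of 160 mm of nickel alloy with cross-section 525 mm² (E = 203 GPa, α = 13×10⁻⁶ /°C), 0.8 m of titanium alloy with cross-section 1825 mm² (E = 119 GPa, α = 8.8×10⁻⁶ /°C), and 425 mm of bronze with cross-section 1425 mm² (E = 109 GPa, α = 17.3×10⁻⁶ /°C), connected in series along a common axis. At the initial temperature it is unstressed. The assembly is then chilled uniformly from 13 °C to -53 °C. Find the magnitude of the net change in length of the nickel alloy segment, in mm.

|ΔL| ≈ 0.0688 mm

Free thermal contraction of the whole bar: Σ αᵢΔT Lᵢ = 13×10⁻⁶×66×160 + 8.8×10⁻⁶×66×800 + 17.3×10⁻⁶×66×425 = 1.087 mm.
The walls prevent any net length change, so an axial force P (same in every segment) develops. Compatibility: P · Σ Lᵢ/(AᵢEᵢ) = δ_free.
The series flexibility is Σ Lᵢ/(AᵢEᵢ) = 160/(525×203×10³) + 800/(1825×119×10³) + 425/(1425×109×10³) = 7.921×10⁻⁶ mm/N.
Hence P = δ_free / Σ(L/AE) = 1.087/7.921×10⁻⁶ = 137.3 kN (tensile).
For the nickel alloy segment, free thermal change = 13×10⁻⁶×66×160 = 0.1373 mm and elastic change from P = 137300×160/(525×203×10³) = 0.2061 mm; these oppose, so the net change is 0.0688 mm (segment lengthens).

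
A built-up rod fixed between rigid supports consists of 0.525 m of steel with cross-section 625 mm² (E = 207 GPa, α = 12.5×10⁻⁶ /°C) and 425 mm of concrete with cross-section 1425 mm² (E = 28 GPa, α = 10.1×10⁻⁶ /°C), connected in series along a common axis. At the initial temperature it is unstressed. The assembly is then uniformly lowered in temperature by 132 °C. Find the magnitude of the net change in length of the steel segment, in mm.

Free thermal contraction of the whole bar: Σ αᵢΔT Lᵢ = 12.5×10⁻⁶×132×525 + 10.1×10⁻⁶×132×425 = 1.433 mm.
The rigid supports impose zero overall length change; the single axial force P common to all segments must satisfy P Σ Lᵢ/(AᵢEᵢ) = δ_free.
The series flexibility is Σ Lᵢ/(AᵢEᵢ) = 525/(625×207×10³) + 425/(1425×28×10³) = 1.471×10⁻⁵ mm/N.
Hence P = δ_free / Σ(L/AE) = 1.433/1.471×10⁻⁵ = 97.41 kN (tensile).
For the steel segment, free thermal change = 12.5×10⁻⁶×132×525 = 0.8662 mm and elastic change from P = 97410×525/(625×207×10³) = 0.3953 mm; these oppose, so the net change is 0.471 mm (segment shortens).

|ΔL| ≈ 0.471 mm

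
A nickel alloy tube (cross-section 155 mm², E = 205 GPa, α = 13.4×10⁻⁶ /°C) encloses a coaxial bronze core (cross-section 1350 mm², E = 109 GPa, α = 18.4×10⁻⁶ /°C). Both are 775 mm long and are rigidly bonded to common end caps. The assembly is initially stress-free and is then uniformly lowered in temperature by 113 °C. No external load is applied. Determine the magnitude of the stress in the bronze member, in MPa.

The bronze has the larger α, so on cooling it would change length more than the nickel alloy if both were free. The rigid plates force a common final length, so the bronze is put into tension and the nickel alloy into compression, with equal and opposite forces P (no external load).
Setting the final lengths equal and cancelling L: (α₁ − α₂)ΔT = P/(A₁E₁) + P/(A₂E₂).
|α₁ − α₂|·ΔT = 5×10⁻⁶ × 113 = 0.000565.
1/(A₁E₁) + 1/(A₂E₂) = 1/(155×205×10³) + 1/(1350×109×10³) = 3.827×10⁻⁸ N⁻¹.
So P = 0.000565 / 3.827×10⁻⁸ = 14.76 kN.
σ_{bronze} = P/A₂ = 14760/1350 = 10.94 MPa, tensile.

σ ≈ 10.9 MPa (tensile)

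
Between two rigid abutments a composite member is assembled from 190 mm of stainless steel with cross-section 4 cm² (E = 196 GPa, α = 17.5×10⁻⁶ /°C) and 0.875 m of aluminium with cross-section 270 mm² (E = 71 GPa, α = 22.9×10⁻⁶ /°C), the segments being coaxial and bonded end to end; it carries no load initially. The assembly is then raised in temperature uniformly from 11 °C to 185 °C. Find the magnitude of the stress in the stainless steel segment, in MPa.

σ ≈ 211 MPa (compressive)

Free thermal expansion of the whole bar: Σ αᵢΔT Lᵢ = 17.5×10⁻⁶×174×190 + 22.9×10⁻⁶×174×875 = 4.065 mm.
Since the ends are fixed, an axial force P builds up, equal in every segment, with P · Σ Lᵢ/(AᵢEᵢ) = δ_free.
The series flexibility is Σ Lᵢ/(AᵢEᵢ) = 190/(400×196×10³) + 875/(270×71×10³) = 4.807×10⁻⁵ mm/N.
P = 4.065 / 4.807×10⁻⁵ = 84570 N = 84.57 kN, compressive.
σ_{stainless steel} = P / A = 84570 / 400 = 211.4 MPa.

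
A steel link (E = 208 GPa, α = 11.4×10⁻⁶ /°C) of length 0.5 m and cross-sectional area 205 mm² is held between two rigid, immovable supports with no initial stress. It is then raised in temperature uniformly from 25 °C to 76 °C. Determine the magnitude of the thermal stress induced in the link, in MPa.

The supports are rigid, so the total axial strain is zero. The restrained thermal strain is ε = αΔT = 11.4×10⁻⁶ × 51 = 581.4×10⁻⁶.
The stress required to suppress this strain is σ = Eε = 208×10³ × 581.4×10⁻⁶ = 120.9 MPa, compressive since the link is trying to expand.

σ ≈ 121 MPa (compressive)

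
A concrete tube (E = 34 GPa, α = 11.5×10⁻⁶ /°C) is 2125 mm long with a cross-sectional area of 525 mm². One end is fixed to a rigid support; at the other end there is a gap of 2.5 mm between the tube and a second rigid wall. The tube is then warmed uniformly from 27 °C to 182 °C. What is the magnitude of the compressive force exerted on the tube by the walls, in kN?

P ≈ 10.8 kN

Unrestrained expansion: δ_free = αΔT L = 11.5×10⁻⁶ × 155 × 2125 = 3.788 mm.
After closing the 2.5 mm clearance, 3.788 − 2.5 = 1.288 mm of expansion remains to be suppressed by the wall.
Compatibility: PL/(AE) = 1.288 mm, so σ = P/A = E × (1.288/2125) = 20.61 MPa.
Force on the wall = σA = 20.61 × 525 mm² = 10.82 kN.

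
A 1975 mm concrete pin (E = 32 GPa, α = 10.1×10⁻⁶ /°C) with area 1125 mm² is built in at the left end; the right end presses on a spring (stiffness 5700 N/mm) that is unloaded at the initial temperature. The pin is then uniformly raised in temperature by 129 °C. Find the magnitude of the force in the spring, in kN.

If the spring were absent the pin would lengthen by αΔT L = 10.1×10⁻⁶ × 129 × 1975 = 2.573 mm.
With a force P in the spring, the elastic change of the pin is PL/(AE) and that of the spring is P/k; compatibility requires their sum to equal δ_free.
So P = δ_free / [L/(AE) + 1/k] = 2.573 / [ 1975/(1125×32×10³) + 1/(5700) ].
P = 2.573 / 0.0002303 = 11170 N.

P ≈ 11.2 kN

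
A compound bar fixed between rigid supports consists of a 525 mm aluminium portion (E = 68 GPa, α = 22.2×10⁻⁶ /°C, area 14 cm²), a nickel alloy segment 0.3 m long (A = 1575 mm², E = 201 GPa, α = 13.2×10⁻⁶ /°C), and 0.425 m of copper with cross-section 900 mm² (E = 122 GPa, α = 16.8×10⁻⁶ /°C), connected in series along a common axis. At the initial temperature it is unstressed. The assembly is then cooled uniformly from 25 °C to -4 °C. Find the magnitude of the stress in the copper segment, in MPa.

σ ≈ 71 MPa (tensile)

If the supports were absent, the total length change would be Σ αᵢΔT Lᵢ = 22.2×10⁻⁶×29×525 + 13.2×10⁻⁶×29×300 + 16.8×10⁻⁶×29×425 = 0.6599 mm.
The walls prevent any net length change, so an axial force P (same in every segment) develops. Compatibility: P · Σ Lᵢ/(AᵢEᵢ) = δ_free.
The series flexibility is Σ Lᵢ/(AᵢEᵢ) = 525/(1400×68×10³) + 300/(1575×201×10³) + 425/(900×122×10³) = 1.033×10⁻⁵ mm/N.
So P = 0.6599 / 1.033×10⁻⁵ = 63.86 kN, tensile.
σ_{copper} = P / A = 63860 / 900 = 70.96 MPa.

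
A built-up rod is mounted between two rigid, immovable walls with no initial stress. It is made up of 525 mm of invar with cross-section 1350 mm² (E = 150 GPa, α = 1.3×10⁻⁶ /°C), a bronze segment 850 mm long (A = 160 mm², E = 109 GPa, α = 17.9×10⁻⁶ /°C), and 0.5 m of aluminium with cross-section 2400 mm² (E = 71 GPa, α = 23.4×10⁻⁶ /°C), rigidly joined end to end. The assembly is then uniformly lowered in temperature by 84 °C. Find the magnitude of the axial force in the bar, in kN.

If the supports were absent, the total length change would be Σ αᵢΔT Lᵢ = 1.3×10⁻⁶×84×525 + 17.9×10⁻⁶×84×850 + 23.4×10⁻⁶×84×500 = 2.318 mm.
The rigid supports impose zero overall length change; the single axial force P common to all segments must satisfy P Σ Lᵢ/(AᵢEᵢ) = δ_free.
The series flexibility is Σ Lᵢ/(AᵢEᵢ) = 525/(1350×150×10³) + 850/(160×109×10³) + 500/(2400×71×10³) = 5.427×10⁻⁵ mm/N.
Hence P = δ_free / Σ(L/AE) = 2.318/5.427×10⁻⁵ = 42.72 kN (tensile).

P ≈ 42.7 kN (tensile)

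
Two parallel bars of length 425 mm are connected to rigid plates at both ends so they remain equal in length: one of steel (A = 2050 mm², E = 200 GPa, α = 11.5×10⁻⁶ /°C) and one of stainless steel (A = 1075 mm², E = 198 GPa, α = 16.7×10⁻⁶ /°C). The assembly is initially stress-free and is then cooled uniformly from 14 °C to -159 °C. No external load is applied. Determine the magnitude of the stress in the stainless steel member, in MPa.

σ ≈ 117 MPa (tensile)

The stainless steel has the larger α, so on cooling it would change length more than the steel if both were free. The rigid plates force a common final length, so the stainless steel is put into tension and the steel into compression, with equal and opposite forces P (no external load).
Equating the net (thermal + elastic) strains gives |α₁ − α₂|·ΔT = P·[1/(A₁E₁) + 1/(A₂E₂)].
|α₁ − α₂|·ΔT = 5.2×10⁻⁶ × 173 = 0.0008996.
1/(A₁E₁) + 1/(A₂E₂) = 1/(2050×200×10³) + 1/(1075×198×10³) = 7.137×10⁻⁹ N⁻¹.
P = 0.0008996 / 7.137×10⁻⁹ = 126000 N = 126 kN.
σ_{stainless steel} = P/A₂ = 126000/1075 = 117.3 MPa, tensile.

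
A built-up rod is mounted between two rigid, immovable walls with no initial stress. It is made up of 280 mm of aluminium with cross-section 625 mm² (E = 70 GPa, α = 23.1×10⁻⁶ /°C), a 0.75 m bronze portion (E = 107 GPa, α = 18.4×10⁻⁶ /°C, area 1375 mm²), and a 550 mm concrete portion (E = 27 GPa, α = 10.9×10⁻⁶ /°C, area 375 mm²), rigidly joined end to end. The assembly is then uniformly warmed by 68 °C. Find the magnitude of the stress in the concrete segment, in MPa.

Free thermal expansion of the whole bar: Σ αᵢΔT Lᵢ = 23.1×10⁻⁶×68×280 + 18.4×10⁻⁶×68×750 + 10.9×10⁻⁶×68×550 = 1.786 mm.
Since the ends are fixed, an axial force P builds up, equal in every segment, with P · Σ Lᵢ/(AᵢEᵢ) = δ_free.
The series flexibility is Σ Lᵢ/(AᵢEᵢ) = 280/(625×70×10³) + 750/(1375×107×10³) + 550/(375×27×10³) = 6.582×10⁻⁵ mm/N.
So P = 1.786 / 6.582×10⁻⁵ = 27.13 kN, compressive.
σ_{concrete} = P / A = 27130 / 375 = 72.36 MPa.

σ ≈ 72.4 MPa (compressive)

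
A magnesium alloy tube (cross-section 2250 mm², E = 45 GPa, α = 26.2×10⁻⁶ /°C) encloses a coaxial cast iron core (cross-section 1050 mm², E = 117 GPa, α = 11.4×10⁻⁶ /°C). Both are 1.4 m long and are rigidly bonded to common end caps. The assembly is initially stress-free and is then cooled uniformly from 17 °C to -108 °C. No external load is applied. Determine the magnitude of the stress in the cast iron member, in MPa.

The magnesium alloy has the larger α, so on cooling it would change length more than the cast iron if both were free. The rigid plates force a common final length, so the magnesium alloy is put into tension and the cast iron into compression, with equal and opposite forces P (no external load).
Compatibility of the two members (thermal + elastic change equal): (α₁ − α₂)ΔT = P·[1/(A₁E₁) + 1/(A₂E₂)].
|α₁ − α₂|·ΔT = 14.8×10⁻⁶ × 125 = 0.00185.
1/(A₁E₁) + 1/(A₂E₂) = 1/(2250×45×10³) + 1/(1050×117×10³) = 1.802×10⁻⁸ N⁻¹.
P = 0.00185 / 1.802×10⁻⁸ = 102700 N = 102.7 kN.
σ_{cast iron} = P/A₂ = 102700/1050 = 97.79 MPa, compressive.

σ ≈ 97.8 MPa (compressive)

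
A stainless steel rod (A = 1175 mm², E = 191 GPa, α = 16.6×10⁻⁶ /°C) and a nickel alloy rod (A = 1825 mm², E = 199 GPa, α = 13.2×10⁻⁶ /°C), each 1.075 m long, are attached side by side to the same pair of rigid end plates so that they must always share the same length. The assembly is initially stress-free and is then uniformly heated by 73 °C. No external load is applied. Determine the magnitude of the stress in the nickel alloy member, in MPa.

Both members must finish at the same length. With the larger α, the stainless steel tends to over-expand; the plates restrain it, putting the stainless steel in compression and the nickel alloy in tension. With no external load the two internal forces are equal and opposite, magnitude P.
Setting the final lengths equal and cancelling L: (α₁ − α₂)ΔT = P/(A₁E₁) + P/(A₂E₂).
|α₁ − α₂|·ΔT = 3.4×10⁻⁶ × 73 = 0.0002482.
1/(A₁E₁) + 1/(A₂E₂) = 1/(1175×191×10³) + 1/(1825×199×10³) = 7.209×10⁻⁹ N⁻¹.
P = 0.0002482 / 7.209×10⁻⁹ = 34430 N = 34.43 kN.
σ_{nickel alloy} = P/A₂ = 34430/1825 = 18.86 MPa, tensile.

σ ≈ 18.9 MPa (tensile)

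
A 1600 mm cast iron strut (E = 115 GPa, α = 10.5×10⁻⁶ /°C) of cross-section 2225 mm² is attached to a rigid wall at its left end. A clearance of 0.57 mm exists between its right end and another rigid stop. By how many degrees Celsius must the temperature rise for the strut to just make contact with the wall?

ΔT ≈ 33.9 °C

The gap closes when αΔT L = 0.57 mm, since the strut is still unstressed at that instant.
So ΔT = g/(αL) = 0.57/(10.5×10⁻⁶ × 1600) = 33.93 °C.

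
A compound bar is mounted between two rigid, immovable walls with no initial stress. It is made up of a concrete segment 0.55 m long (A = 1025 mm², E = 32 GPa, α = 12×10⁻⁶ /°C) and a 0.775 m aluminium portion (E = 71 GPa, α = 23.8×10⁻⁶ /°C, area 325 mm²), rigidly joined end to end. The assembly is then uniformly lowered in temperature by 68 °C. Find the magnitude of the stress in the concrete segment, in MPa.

If the supports were absent, the total length change would be Σ αᵢΔT Lᵢ = 12×10⁻⁶×68×550 + 23.8×10⁻⁶×68×775 = 1.703 mm.
The rigid supports impose zero overall length change; the single axial force P common to all segments must satisfy P Σ Lᵢ/(AᵢEᵢ) = δ_free.
Σ Lᵢ/(AᵢEᵢ) = 550/(1025×32×10³) + 775/(325×71×10³) = 5.035×10⁻⁵ mm/N.
Hence P = δ_free / Σ(L/AE) = 1.703/5.035×10⁻⁵ = 33.82 kN (tensile).
σ_{concrete} = P / A = 33820 / 1025 = 33 MPa.

σ ≈ 33 MPa (tensile)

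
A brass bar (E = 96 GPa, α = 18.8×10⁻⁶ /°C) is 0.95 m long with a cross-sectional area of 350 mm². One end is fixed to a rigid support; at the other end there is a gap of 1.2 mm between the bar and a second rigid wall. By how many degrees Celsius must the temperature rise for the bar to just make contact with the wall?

ΔT ≈ 67.2 °C

The gap closes when αΔT L = 1.2 mm, since the bar is still unstressed at that instant.
So ΔT = g/(αL) = 1.2/(18.8×10⁻⁶ × 950) = 67.19 °C.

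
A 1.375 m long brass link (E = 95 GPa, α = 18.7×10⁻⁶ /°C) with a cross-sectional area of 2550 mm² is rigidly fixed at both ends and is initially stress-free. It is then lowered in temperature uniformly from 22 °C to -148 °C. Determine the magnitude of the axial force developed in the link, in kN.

P ≈ 770 kN (tensile)

With zero net strain, σ = E·αΔT = 95 GPa × 18.7×10⁻⁶ × 170 = 302 MPa.
Axial force P = σA = 302 × 2550 = 770100 N = 770.1 kN, tensile.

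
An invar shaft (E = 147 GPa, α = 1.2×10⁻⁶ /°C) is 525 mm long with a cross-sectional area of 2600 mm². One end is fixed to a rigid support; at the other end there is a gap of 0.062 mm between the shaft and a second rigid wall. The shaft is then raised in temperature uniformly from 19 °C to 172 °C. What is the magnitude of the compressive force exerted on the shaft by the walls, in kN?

Free thermal elongation = αΔT L = 1.2×10⁻⁶ × 153 × 525 = 0.09639 mm.
The gap closes (δ_free > 0.062 mm) and the wall then resists a further 0.09639 − 0.062 = 0.03439 mm of expansion.
Compatibility: PL/(AE) = 0.03439 mm, so σ = P/A = E × (0.03439/525) = 9.629 MPa.
Force on the wall = σA = 9.629 × 2600 mm² = 25.04 kN.

P ≈ 25 kN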